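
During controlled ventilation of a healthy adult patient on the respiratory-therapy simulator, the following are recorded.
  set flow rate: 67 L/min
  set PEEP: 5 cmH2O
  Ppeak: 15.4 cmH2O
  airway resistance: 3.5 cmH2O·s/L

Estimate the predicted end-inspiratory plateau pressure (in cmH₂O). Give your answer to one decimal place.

Flow: 67 L/min ÷ 60 = 1.1167 L/s.
Pplat = PIP − Raw × flow = 15.4 − 3.5 × 1.1167 = 15.4 − 3.908 = 11.492 cmH2O.

11.5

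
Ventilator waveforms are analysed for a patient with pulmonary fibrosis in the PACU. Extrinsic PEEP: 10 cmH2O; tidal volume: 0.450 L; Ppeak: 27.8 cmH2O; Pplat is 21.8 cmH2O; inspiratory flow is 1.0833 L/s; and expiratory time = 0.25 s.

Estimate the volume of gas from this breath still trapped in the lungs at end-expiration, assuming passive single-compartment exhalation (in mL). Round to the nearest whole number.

138

R = (PIP − Pplat)/V̇ = (27.8 − 21.8) / 1.0833 = 6.0/1.0833 = 5.539 cmH2O·s/L.
C = Vt/(Pplat − PEEP) = 450.0 / (21.8 − 10) = 450.0/11.8 = 38.136 mL/cmH2O.
τ = R × C = 5.539 × 0.03814 L/cmH2O = 0.2113 s.
Fraction remaining = e^(−Te/τ) = e^(−0.25/0.2113) = 0.3063.
Trapped volume = 450.0 × 0.3063 = 137.84 mL.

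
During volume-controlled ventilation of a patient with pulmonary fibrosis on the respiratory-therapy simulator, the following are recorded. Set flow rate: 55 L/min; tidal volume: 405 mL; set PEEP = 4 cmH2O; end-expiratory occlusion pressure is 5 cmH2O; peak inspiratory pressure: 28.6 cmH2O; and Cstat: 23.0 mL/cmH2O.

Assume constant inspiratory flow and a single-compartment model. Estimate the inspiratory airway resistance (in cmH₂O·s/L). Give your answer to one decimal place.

Flow: 55 L/min ÷ 60 = 0.9167 L/s.
Total PEEP = 5 cmH2O (set 4 + intrinsic 1); this is the baseline alveolar pressure.
Equation of motion (constant flow): PIP = Vt/C + R·V̇ + PEEP.
R·V̇ = PIP − Vt/C − PEEP = 28.6 − 405/23.0 − 5 = 28.6 − 17.609 − 5 = 5.991 cmH2O.
R = 5.991 / 0.9167 = 6.535 cmH2O·s/L.

6.5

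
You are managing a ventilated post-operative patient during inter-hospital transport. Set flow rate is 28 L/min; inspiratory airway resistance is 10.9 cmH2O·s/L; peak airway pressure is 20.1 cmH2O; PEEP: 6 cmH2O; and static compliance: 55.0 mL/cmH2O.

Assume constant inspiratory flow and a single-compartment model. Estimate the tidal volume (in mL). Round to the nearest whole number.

Flow: 28 L/min ÷ 60 = 0.4667 L/s.
Equation of motion (constant flow): PIP = Vt/C + R·V̇ + PEEP.
Vt/C = PIP − R·V̇ − PEEP = 20.1 − 5.087 − 6 = 9.013 cmH2O.
Vt = C × 9.013 = 55.0 × 9.013 = 495.72 mL.

496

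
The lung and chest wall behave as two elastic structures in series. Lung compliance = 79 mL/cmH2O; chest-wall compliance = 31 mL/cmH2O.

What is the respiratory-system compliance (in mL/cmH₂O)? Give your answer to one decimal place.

Lung and chest wall are elastances in series: 1/Crs = 1/CL + 1/Ccw.
1/Crs = 1/79 + 1/31 = 0.04492.
Crs = 22.262 mL/cmH2O.

22.3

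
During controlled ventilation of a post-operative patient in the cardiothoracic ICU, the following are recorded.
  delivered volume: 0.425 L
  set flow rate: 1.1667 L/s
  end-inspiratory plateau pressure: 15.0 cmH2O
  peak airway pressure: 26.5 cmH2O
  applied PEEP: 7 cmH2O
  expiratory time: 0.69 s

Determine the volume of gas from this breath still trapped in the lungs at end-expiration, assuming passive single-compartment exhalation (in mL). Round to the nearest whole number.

114

R = (PIP − Pplat)/V̇ = (26.5 − 15.0) / 1.1667 = 11.5/1.1667 = 9.857 cmH2O·s/L.
C = Vt/(Pplat − PEEP) = 425.0 / (15.0 − 7) = 425.0/8.0 = 53.125 mL/cmH2O.
τ = R × C = 9.857 × 0.05313 L/cmH2O = 0.5237 s.
Fraction remaining = e^(−Te/τ) = e^(−0.69/0.5237) = 0.2678.
Trapped volume = 425.0 × 0.2678 = 113.82 mL.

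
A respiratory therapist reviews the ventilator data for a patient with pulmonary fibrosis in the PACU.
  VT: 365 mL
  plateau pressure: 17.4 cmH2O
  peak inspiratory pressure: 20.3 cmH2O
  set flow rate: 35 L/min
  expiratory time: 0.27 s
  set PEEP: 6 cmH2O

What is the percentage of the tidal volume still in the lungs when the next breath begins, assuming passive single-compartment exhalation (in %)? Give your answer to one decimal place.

Flow: 35 L/min ÷ 60 = 0.5833 L/s.
R = (PIP − Pplat)/V̇ = (20.3 − 17.4) / 0.5833 = 2.9/0.5833 = 4.972 cmH2O·s/L.
C = Vt/(Pplat − PEEP) = 365.0 / (17.4 − 6) = 365.0/11.4 = 32.018 mL/cmH2O.
τ = R × C = 4.972 × 0.03202 L/cmH2O = 0.1592 s.
Fraction remaining at end-expiration = e^(−Te/τ) = e^(−0.27/0.1592) = 0.1834 → 18.34%.

18.3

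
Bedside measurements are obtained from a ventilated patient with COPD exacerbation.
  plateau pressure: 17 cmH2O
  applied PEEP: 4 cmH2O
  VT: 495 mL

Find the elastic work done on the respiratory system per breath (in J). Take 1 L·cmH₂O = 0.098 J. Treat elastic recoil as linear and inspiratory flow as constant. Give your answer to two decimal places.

0.32

Elastic work ≈ ½ × (Pplat − PEEP) × Vt = 0.5 × (17 − 4) × 0.495 L = 0.5 × 13.0 × 0.495 = 3.218 L·cmH2O.
× 0.098 J/(L·cmH2O) → 0.3154 J.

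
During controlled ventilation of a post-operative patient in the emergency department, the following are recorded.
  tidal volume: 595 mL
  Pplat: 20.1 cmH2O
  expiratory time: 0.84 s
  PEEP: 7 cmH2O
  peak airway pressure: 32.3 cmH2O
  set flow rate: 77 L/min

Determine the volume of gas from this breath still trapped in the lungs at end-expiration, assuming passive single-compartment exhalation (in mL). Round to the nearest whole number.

Flow: 77 L/min ÷ 60 = 1.2833 L/s.
R = (PIP − Pplat)/V̇ = (32.3 − 20.1) / 1.2833 = 12.2/1.2833 = 9.507 cmH2O·s/L.
C = Vt/(Pplat − PEEP) = 595.0 / (20.1 − 7) = 595.0/13.1 = 45.42 mL/cmH2O.
τ = R × C = 9.507 × 0.04542 L/cmH2O = 0.4318 s.
Fraction remaining = e^(−Te/τ) = e^(−0.84/0.4318) = 0.1429.
Trapped volume = 595.0 × 0.1429 = 85.026 mL.

85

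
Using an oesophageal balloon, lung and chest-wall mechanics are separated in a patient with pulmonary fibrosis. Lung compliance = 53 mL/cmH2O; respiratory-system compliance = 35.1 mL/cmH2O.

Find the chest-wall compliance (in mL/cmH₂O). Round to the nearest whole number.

1/Ccw = 1/Crs − 1/CL.
1/Ccw = 1/35.1 − 1/53 = 0.009622.
Ccw = 103.93 mL/cmH2O.

104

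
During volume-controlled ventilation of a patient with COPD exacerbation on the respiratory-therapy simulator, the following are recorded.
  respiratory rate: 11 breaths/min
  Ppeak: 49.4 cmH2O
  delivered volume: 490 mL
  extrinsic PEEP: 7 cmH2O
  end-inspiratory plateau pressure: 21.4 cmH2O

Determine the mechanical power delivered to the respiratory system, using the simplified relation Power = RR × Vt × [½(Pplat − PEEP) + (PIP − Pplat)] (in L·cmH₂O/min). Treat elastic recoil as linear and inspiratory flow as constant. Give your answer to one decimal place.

Per-breath work = Vt × [½(Pplat−PEEP) + (PIP−Pplat)] = 0.490 × [0.5×14.4 + 28.0] = 0.490 × 35.2 = 17.248 L·cmH2O.
Power = 11 × 17.248 = 189.73 L·cmH2O/min.

189.7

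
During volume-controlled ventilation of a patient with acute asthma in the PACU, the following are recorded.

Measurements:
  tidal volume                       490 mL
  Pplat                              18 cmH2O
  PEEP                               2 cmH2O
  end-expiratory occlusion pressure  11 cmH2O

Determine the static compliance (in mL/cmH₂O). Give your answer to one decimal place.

70.0

End-expiratory occlusion gives total PEEP = 11 cmH2O (intrinsic PEEP = 11 − 2 = 9). Use total PEEP for the elastic gradient.
Cstat = Vt / (Pplat − PEEPtotal) = 490 / (18 − 11) = 490 / 7.0 = 70.0 mL/cmH2O.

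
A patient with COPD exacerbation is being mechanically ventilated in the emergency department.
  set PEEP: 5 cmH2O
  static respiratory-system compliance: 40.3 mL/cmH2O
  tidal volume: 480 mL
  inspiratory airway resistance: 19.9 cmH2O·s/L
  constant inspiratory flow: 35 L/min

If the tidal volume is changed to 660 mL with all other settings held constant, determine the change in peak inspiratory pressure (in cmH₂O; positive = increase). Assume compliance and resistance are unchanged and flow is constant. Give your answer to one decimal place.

4.5

PIP = Vt/C + R·V̇ + PEEP (constant-flow equation of motion).
Only the elastic term changes: ΔPIP = ΔVt / C = (660 − 480) / 40.3 = 4.467 cmH2O.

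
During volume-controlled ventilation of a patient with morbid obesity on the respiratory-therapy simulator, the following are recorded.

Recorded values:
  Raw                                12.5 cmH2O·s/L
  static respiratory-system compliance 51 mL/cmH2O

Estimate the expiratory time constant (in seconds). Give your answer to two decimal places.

τ = R × C = 12.5 × 51 mL/cmH2O = 12.5 × 0.051 L/cmH2O = 0.6375 s.

0.64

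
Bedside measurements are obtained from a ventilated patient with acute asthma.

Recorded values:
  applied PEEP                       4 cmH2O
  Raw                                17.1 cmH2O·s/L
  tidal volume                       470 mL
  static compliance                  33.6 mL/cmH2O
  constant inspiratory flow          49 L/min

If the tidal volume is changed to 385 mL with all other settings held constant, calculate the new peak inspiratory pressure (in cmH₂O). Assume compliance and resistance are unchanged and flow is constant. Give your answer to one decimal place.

29.4

Flow: 49 L/min ÷ 60 = 0.8167 L/s.
PIP = Vt/C + R·V̇ + PEEP (constant-flow equation of motion).
Only the elastic term changes: ΔPIP = ΔVt / C = (385 − 470) / 33.6 = -2.53 cmH2O.
Original PIP = 470/33.6 + 17.1×0.8167 + 4 = 31.954 cmH2O; new PIP = 31.954 + (-2.53) = 29.424 cmH2O.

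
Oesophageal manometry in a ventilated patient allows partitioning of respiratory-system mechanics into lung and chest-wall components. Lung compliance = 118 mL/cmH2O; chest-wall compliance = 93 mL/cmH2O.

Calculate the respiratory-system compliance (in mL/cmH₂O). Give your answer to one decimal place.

52.0

Lung and chest wall are elastances in series: 1/Crs = 1/CL + 1/Ccw.
1/Crs = 1/118 + 1/93 = 0.01923.
Crs = 52.002 mL/cmH2O.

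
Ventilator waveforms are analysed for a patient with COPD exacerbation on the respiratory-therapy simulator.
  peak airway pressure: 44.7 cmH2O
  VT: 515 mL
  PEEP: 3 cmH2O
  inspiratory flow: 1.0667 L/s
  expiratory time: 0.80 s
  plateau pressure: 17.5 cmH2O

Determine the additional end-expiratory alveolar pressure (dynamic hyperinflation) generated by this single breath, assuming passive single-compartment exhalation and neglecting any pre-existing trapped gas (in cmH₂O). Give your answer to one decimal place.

R = (PIP − Pplat)/V̇ = (44.7 − 17.5) / 1.0667 = 27.2/1.0667 = 25.499 cmH2O·s/L.
C = Vt/(Pplat − PEEP) = 515.0 / (17.5 − 3) = 515.0/14.5 = 35.517 mL/cmH2O.
τ = R × C = 25.499 × 0.03552 L/cmH2O = 0.9057 s.
Fraction remaining = e^(−Te/τ) = e^(−0.80/0.9057) = 0.4134; trapped volume = 515.0 × 0.4134 = 212.9 mL.
Additional alveolar pressure from trapping ≈ V_trapped / C = 212.9 / 35.517 = 5.994 cmH2O.

6.0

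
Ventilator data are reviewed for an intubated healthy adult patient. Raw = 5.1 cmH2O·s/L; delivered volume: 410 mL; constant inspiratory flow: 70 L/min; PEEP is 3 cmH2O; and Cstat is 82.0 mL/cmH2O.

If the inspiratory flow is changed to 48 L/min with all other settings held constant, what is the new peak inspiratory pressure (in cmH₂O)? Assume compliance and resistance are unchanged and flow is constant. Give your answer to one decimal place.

Flow: 70 L/min ÷ 60 = 1.1667 L/s.
New flow: 48 L/min ÷ 60 = 0.8 L/s.
PIP = Vt/C + R·V̇ + PEEP (constant-flow equation of motion).
Only the resistive term changes: ΔPIP = R × ΔV̇ = 5.1 × (0.8 − 1.1667) = 5.1 × -0.3667 = -1.87 cmH2O.
Original PIP = 410/82.0 + 5.1×1.1667 + 3 = 13.95 cmH2O; new PIP = 13.95 + (-1.87) = 12.08 cmH2O.

12.1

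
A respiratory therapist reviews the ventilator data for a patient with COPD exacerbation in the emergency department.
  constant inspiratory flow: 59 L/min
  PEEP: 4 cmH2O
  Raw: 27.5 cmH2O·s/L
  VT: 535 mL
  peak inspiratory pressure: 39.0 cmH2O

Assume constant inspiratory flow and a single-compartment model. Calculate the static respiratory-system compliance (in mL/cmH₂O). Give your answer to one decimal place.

67.2

Flow: 59 L/min ÷ 60 = 0.9833 L/s.
Equation of motion (constant flow): PIP = Vt/C + R·V̇ + PEEP.
Vt/C = PIP − R·V̇ − PEEP = 39.0 − 27.5×0.9833 − 4 = 39.0 − 27.041 − 4 = 7.959 cmH2O.
C = Vt / 7.959 = 535 / 7.959 = 67.219 mL/cmH2O.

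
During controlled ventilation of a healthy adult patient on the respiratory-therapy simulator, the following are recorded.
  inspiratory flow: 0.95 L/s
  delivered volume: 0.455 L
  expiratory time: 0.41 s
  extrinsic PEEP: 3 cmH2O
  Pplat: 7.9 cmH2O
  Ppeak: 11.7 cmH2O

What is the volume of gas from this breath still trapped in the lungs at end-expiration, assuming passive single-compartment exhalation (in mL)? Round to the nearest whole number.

151

R = (PIP − Pplat)/V̇ = (11.7 − 7.9) / 0.95 = 3.8/0.95 = 4.0 cmH2O·s/L.
C = Vt/(Pplat − PEEP) = 455.0 / (7.9 − 3) = 455.0/4.9 = 92.857 mL/cmH2O.
τ = R × C = 4.0 × 0.09286 L/cmH2O = 0.3714 s.
Fraction remaining = e^(−Te/τ) = e^(−0.41/0.3714) = 0.3316.
Trapped volume = 455.0 × 0.3316 = 150.88 mL.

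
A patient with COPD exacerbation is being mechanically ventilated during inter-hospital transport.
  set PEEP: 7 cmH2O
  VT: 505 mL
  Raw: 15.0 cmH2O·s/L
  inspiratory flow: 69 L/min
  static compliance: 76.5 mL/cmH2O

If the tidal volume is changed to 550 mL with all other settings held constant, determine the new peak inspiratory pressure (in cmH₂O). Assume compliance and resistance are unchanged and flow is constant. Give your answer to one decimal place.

Flow: 69 L/min ÷ 60 = 1.15 L/s.
PIP = Vt/C + R·V̇ + PEEP (constant-flow equation of motion).
Only the elastic term changes: ΔPIP = ΔVt / C = (550 − 505) / 76.5 = 0.5882 cmH2O.
Original PIP = 505/76.5 + 15.0×1.15 + 7 = 30.851 cmH2O; new PIP = 30.851 + (0.5882) = 31.439 cmH2O.

31.4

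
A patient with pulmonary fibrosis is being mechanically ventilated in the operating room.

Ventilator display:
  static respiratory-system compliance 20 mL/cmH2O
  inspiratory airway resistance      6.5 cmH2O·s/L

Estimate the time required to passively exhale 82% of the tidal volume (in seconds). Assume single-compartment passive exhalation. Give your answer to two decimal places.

τ = R × C = 6.5 × 20 mL/cmH2O = 6.5 × 0.020 L/cmH2O = 0.13 s.
Exhaled fraction f = 1 − e^(−t/τ) → t = −τ·ln(1 − f) = −0.13·ln(0.18) = 0.2229 s.

0.22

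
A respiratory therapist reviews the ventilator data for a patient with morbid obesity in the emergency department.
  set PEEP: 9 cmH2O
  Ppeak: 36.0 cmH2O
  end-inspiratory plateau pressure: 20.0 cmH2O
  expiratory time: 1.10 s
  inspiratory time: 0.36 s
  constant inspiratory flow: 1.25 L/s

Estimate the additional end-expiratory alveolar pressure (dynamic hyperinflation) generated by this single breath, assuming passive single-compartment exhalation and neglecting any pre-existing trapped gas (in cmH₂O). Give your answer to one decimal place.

Vt = flow × Ti = 1.25 L/s × 0.36 s × 1000 mL/L = 450.0 mL.
R = (PIP − Pplat)/V̇ = (36.0 − 20.0) / 1.25 = 16.0/1.25 = 12.8 cmH2O·s/L.
C = Vt/(Pplat − PEEP) = 450.0 / (20.0 − 9) = 450.0/11.0 = 40.909 mL/cmH2O.
τ = R × C = 12.8 × 0.04091 L/cmH2O = 0.5236 s.
Fraction remaining = e^(−Te/τ) = e^(−1.10/0.5236) = 0.1224; trapped volume = 450.0 × 0.1224 = 55.08 mL.
Additional alveolar pressure from trapping ≈ V_trapped / C = 55.08 / 40.909 = 1.346 cmH2O.

1.3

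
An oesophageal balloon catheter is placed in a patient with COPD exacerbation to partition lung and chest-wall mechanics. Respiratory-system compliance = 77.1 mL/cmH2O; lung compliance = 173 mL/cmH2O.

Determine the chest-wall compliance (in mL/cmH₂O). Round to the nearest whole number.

139

1/Ccw = 1/Crs − 1/CL.
1/Ccw = 1/77.1 − 1/173 = 0.00719.
Ccw = 139.08 mL/cmH2O.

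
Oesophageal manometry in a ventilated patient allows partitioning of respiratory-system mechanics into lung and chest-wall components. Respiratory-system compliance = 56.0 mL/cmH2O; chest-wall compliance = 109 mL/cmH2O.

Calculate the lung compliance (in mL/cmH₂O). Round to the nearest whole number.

1/CL = 1/Crs − 1/Ccw.
1/CL = 1/56.0 − 1/109 = 0.008683.
CL = 115.17 mL/cmH2O.

115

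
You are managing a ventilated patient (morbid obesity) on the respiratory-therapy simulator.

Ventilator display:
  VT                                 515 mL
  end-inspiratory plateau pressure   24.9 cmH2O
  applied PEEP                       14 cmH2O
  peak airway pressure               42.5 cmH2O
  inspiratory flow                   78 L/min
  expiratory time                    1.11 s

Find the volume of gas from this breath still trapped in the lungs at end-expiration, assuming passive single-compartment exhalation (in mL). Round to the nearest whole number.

91

Flow: 78 L/min ÷ 60 = 1.3 L/s.
R = (PIP − Pplat)/V̇ = (42.5 − 24.9) / 1.3 = 17.6/1.3 = 13.538 cmH2O·s/L.
C = Vt/(Pplat − PEEP) = 515.0 / (24.9 − 14) = 515.0/10.9 = 47.248 mL/cmH2O.
τ = R × C = 13.538 × 0.04725 L/cmH2O = 0.6397 s.
Fraction remaining = e^(−Te/τ) = e^(−1.11/0.6397) = 0.1764.
Trapped volume = 515.0 × 0.1764 = 90.846 mL.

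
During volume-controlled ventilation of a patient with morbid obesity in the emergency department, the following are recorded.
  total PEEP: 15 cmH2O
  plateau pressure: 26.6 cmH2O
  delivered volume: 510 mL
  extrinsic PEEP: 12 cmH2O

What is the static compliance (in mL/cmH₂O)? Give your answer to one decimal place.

End-expiratory occlusion gives total PEEP = 15 cmH2O (intrinsic PEEP = 15 − 12 = 3). Use total PEEP for the elastic gradient.
Cstat = Vt / (Pplat − PEEPtotal) = 510 / (26.6 − 15) = 510 / 11.6 = 43.966 mL/cmH2O.

44.0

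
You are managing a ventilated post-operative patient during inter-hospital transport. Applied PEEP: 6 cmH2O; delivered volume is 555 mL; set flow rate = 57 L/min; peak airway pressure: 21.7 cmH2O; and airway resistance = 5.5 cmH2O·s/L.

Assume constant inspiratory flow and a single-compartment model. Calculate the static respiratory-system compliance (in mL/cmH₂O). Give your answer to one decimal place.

53.0

Flow: 57 L/min ÷ 60 = 0.95 L/s.
Equation of motion (constant flow): PIP = Vt/C + R·V̇ + PEEP.
Vt/C = PIP − R·V̇ − PEEP = 21.7 − 5.5×0.95 − 6 = 21.7 − 5.225 − 6 = 10.475 cmH2O.
C = Vt / 10.475 = 555 / 10.475 = 52.983 mL/cmH2O.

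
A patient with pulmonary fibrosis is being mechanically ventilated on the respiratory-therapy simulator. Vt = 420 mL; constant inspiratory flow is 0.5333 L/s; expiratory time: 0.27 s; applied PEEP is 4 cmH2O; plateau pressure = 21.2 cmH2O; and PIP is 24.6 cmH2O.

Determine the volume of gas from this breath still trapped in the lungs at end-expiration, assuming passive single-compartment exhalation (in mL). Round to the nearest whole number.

74

R = (PIP − Pplat)/V̇ = (24.6 − 21.2) / 0.5333 = 3.4/0.5333 = 6.375 cmH2O·s/L.
C = Vt/(Pplat − PEEP) = 420.0 / (21.2 − 4) = 420.0/17.2 = 24.419 mL/cmH2O.
τ = R × C = 6.375 × 0.02442 L/cmH2O = 0.1557 s.
Fraction remaining = e^(−Te/τ) = e^(−0.27/0.1557) = 0.1766.
Trapped volume = 420.0 × 0.1766 = 74.172 mL.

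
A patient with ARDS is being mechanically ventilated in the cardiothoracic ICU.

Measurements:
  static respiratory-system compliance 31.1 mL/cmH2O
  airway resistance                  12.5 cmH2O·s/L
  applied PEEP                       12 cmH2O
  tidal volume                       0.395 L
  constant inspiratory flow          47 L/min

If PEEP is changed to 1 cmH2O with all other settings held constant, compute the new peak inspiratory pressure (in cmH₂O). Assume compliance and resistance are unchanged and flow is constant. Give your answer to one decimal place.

23.5

Flow: 47 L/min ÷ 60 = 0.7833 L/s.
PIP = Vt/C + R·V̇ + PEEP (constant-flow equation of motion).
Only the baseline term changes: ΔPIP = ΔPEEP = 1 − 12 = -11.0 cmH2O.
Original PIP = 395/31.1 + 12.5×0.7833 + 12 = 34.492 cmH2O; new PIP = 34.492 + (-11.0) = 23.492 cmH2O.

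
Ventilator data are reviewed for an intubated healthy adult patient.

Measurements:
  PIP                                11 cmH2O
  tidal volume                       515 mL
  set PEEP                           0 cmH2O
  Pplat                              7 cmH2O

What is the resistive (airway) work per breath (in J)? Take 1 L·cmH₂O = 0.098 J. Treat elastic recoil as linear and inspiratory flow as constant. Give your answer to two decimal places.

0.20

With constant inspiratory flow the resistive pressure is constant at PIP − Pplat = 11 − 7 = 4.0 cmH2O, so resistive work = 4.0 × 0.515 = 2.06 L·cmH2O.
× 0.098 J/(L·cmH2O) → 0.2019 J.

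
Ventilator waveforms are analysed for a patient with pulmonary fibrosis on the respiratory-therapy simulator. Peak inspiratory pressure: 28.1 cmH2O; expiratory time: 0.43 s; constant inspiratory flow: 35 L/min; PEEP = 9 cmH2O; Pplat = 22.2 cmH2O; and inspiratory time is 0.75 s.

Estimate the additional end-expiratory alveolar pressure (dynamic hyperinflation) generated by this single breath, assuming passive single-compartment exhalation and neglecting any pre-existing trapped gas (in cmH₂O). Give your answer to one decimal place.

Flow: 35 L/min ÷ 60 = 0.5833 L/s.
Vt = flow × Ti = 0.5833 L/s × 0.75 s × 1000 mL/L = 437.48 mL.
R = (PIP − Pplat)/V̇ = (28.1 − 22.2) / 0.5833 = 5.9/0.5833 = 10.115 cmH2O·s/L.
C = Vt/(Pplat − PEEP) = 437.48 / (22.2 − 9) = 437.48/13.2 = 33.142 mL/cmH2O.
τ = R × C = 10.115 × 0.03314 L/cmH2O = 0.3352 s.
Fraction remaining = e^(−Te/τ) = e^(−0.43/0.3352) = 0.2773; trapped volume = 437.48 × 0.2773 = 121.31 mL.
Additional alveolar pressure from trapping ≈ V_trapped / C = 121.31 / 33.142 = 3.66 cmH2O.

3.7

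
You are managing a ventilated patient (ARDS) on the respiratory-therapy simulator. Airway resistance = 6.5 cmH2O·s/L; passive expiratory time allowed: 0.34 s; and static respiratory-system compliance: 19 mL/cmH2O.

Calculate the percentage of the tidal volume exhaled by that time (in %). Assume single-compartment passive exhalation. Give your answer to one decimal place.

τ = R × C = 6.5 × 19 mL/cmH2O = 6.5 × 0.019 L/cmH2O = 0.1235 s.
Passive exhalation: V(t)/V₀ = e^(−t/τ) = e^(−0.34/0.1235) = 0.06373.
Fraction exhaled = 1 − 0.06373 = 0.9363 → 93.63%.

93.6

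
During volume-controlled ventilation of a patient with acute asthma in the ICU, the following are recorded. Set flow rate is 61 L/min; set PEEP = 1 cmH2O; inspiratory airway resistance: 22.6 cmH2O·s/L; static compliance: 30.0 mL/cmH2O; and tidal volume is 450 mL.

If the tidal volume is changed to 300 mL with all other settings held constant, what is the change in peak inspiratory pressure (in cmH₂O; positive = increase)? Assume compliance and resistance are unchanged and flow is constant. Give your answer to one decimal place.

-5.0

PIP = Vt/C + R·V̇ + PEEP (constant-flow equation of motion).
Only the elastic term changes: ΔPIP = ΔVt / C = (300 − 450) / 30.0 = -5.0 cmH2O.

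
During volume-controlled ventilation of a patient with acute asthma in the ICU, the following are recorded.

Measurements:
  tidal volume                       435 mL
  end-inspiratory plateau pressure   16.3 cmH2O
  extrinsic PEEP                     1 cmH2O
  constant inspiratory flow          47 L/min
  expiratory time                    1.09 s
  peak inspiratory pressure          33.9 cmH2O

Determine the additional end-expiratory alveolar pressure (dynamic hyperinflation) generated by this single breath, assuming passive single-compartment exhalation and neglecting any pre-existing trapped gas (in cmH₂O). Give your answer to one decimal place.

2.8

Flow: 47 L/min ÷ 60 = 0.7833 L/s.
R = (PIP − Pplat)/V̇ = (33.9 − 16.3) / 0.7833 = 17.6/0.7833 = 22.469 cmH2O·s/L.
C = Vt/(Pplat − PEEP) = 435.0 / (16.3 − 1) = 435.0/15.3 = 28.431 mL/cmH2O.
τ = R × C = 22.469 × 0.02843 L/cmH2O = 0.6388 s.
Fraction remaining = e^(−Te/τ) = e^(−1.09/0.6388) = 0.1815; trapped volume = 435.0 × 0.1815 = 78.953 mL.
Additional alveolar pressure from trapping ≈ V_trapped / C = 78.953 / 28.431 = 2.777 cmH2O.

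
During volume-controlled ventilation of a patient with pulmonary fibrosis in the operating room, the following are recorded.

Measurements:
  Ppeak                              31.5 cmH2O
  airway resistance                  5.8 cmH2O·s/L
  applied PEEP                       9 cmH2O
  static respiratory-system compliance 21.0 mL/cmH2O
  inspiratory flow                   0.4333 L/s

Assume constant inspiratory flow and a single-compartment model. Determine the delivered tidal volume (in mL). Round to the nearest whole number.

Equation of motion (constant flow): PIP = Vt/C + R·V̇ + PEEP.
Vt/C = PIP − R·V̇ − PEEP = 31.5 − 2.513 − 9 = 19.987 cmH2O.
Vt = C × 19.987 = 21.0 × 19.987 = 419.73 mL.

420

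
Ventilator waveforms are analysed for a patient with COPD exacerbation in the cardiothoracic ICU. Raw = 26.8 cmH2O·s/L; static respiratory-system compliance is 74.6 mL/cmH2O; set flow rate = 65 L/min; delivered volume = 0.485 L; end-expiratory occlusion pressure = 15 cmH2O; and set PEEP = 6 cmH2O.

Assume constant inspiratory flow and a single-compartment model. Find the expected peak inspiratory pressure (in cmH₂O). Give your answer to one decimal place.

Flow: 65 L/min ÷ 60 = 1.0833 L/s.
Total PEEP = 15 cmH2O (set 6 + intrinsic 9); this is the baseline alveolar pressure.
Equation of motion (constant flow): PIP = Vt/C + R·V̇ + PEEP.
PIP = 485/74.6 + 26.8×1.0833 + 15 = 6.501 + 29.032 + 15 = 50.533 cmH2O.

50.5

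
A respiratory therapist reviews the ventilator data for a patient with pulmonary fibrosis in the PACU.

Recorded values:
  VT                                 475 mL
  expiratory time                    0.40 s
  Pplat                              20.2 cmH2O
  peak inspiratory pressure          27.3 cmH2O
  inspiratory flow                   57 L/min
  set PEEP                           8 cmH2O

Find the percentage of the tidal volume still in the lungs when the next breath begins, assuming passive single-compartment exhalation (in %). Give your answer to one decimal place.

Flow: 57 L/min ÷ 60 = 0.95 L/s.
R = (PIP − Pplat)/V̇ = (27.3 − 20.2) / 0.95 = 7.1/0.95 = 7.474 cmH2O·s/L.
C = Vt/(Pplat − PEEP) = 475.0 / (20.2 − 8) = 475.0/12.2 = 38.934 mL/cmH2O.
τ = R × C = 7.474 × 0.03893 L/cmH2O = 0.291 s.
Fraction remaining at end-expiration = e^(−Te/τ) = e^(−0.40/0.291) = 0.2529 → 25.29%.

25.3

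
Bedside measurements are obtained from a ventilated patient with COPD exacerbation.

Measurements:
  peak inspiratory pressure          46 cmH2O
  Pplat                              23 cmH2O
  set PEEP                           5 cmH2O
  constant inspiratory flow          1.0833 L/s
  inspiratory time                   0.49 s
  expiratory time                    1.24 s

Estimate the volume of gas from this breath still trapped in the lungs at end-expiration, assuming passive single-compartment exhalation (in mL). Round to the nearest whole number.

73

Vt = flow × Ti = 1.0833 L/s × 0.49 s × 1000 mL/L = 530.82 mL.
R = (PIP − Pplat)/V̇ = (46 − 23) / 1.0833 = 23.0/1.0833 = 21.231 cmH2O·s/L.
C = Vt/(Pplat − PEEP) = 530.82 / (23 − 5) = 530.82/18.0 = 29.49 mL/cmH2O.
τ = R × C = 21.231 × 0.02949 L/cmH2O = 0.6261 s.
Fraction remaining = e^(−Te/τ) = e^(−1.24/0.6261) = 0.138.
Trapped volume = 530.82 × 0.138 = 73.253 mL.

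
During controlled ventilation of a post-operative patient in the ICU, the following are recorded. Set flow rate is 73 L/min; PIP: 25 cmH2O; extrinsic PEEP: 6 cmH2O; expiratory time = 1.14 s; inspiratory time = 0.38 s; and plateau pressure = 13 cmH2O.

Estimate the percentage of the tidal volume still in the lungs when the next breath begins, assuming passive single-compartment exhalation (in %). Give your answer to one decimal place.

Flow: 73 L/min ÷ 60 = 1.2167 L/s.
Vt = flow × Ti = 1.2167 L/s × 0.38 s × 1000 mL/L = 462.35 mL.
R = (PIP − Pplat)/V̇ = (25 − 13) / 1.2167 = 12.0/1.2167 = 9.863 cmH2O·s/L.
C = Vt/(Pplat − PEEP) = 462.35 / (13 − 6) = 462.35/7.0 = 66.05 mL/cmH2O.
τ = R × C = 9.863 × 0.06605 L/cmH2O = 0.6515 s.
Fraction remaining at end-expiration = e^(−Te/τ) = e^(−1.14/0.6515) = 0.1738 → 17.38%.

17.4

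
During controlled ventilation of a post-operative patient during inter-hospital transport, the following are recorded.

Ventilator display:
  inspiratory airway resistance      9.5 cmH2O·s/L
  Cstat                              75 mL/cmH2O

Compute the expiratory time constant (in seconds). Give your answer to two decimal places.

τ = R × C = 9.5 × 75 mL/cmH2O = 9.5 × 0.075 L/cmH2O = 0.7125 s.

0.71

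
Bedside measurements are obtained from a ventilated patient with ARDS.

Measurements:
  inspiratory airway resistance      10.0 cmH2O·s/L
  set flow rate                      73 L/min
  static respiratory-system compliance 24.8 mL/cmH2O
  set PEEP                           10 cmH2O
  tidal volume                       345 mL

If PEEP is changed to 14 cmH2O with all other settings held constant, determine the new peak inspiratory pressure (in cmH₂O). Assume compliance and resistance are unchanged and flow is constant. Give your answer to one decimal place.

Flow: 73 L/min ÷ 60 = 1.2167 L/s.
PIP = Vt/C + R·V̇ + PEEP (constant-flow equation of motion).
Only the baseline term changes: ΔPIP = ΔPEEP = 14 − 10 = 4.0 cmH2O.
Original PIP = 345/24.8 + 10.0×1.2167 + 10 = 36.078 cmH2O; new PIP = 36.078 + (4.0) = 40.078 cmH2O.

40.1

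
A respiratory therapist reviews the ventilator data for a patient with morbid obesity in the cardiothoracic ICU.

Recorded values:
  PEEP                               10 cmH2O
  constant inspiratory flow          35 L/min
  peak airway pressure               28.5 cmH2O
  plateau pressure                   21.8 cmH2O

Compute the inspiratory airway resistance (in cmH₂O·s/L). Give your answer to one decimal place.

11.5

Flow: 35 L/min ÷ 60 = 0.5833 L/s.
Raw = (PIP − Pplat) / flow = (28.5 − 21.8) / 0.5833 = 6.7 / 0.5833 = 11.486 cmH2O·s/L.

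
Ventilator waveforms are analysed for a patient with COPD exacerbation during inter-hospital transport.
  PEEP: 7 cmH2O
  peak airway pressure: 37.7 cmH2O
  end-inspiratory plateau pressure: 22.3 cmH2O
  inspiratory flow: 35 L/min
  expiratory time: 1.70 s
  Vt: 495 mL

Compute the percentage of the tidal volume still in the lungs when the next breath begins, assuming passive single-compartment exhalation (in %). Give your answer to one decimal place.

13.7

Flow: 35 L/min ÷ 60 = 0.5833 L/s.
R = (PIP − Pplat)/V̇ = (37.7 − 22.3) / 0.5833 = 15.4/0.5833 = 26.402 cmH2O·s/L.
C = Vt/(Pplat − PEEP) = 495.0 / (22.3 − 7) = 495.0/15.3 = 32.353 mL/cmH2O.
τ = R × C = 26.402 × 0.03235 L/cmH2O = 0.8541 s.
Fraction remaining at end-expiration = e^(−Te/τ) = e^(−1.70/0.8541) = 0.1366 → 13.66%.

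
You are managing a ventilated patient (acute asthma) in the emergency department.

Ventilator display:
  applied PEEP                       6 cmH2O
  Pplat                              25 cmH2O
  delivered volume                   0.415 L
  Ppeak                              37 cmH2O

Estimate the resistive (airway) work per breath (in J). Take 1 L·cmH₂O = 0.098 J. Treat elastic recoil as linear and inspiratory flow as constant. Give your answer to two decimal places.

With constant inspiratory flow the resistive pressure is constant at PIP − Pplat = 37 − 25 = 12.0 cmH2O, so resistive work = 12.0 × 0.415 = 4.98 L·cmH2O.
× 0.098 J/(L·cmH2O) → 0.488 J.

0.49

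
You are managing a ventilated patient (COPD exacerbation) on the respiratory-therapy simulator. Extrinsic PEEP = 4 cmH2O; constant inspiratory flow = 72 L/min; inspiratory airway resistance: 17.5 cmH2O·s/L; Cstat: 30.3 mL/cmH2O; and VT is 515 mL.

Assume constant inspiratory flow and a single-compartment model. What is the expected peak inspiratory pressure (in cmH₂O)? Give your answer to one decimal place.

Flow: 72 L/min ÷ 60 = 1.2 L/s.
Equation of motion (constant flow): PIP = Vt/C + R·V̇ + PEEP.
PIP = 515/30.3 + 17.5×1.2 + 4 = 16.997 + 21.0 + 4 = 41.997 cmH2O.

42.0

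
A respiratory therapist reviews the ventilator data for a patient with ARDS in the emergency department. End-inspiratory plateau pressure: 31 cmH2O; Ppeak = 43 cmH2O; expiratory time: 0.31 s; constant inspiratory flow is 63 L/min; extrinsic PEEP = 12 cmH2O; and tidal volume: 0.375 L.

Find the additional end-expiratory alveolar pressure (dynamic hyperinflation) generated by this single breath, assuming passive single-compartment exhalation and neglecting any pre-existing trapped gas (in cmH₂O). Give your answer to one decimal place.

4.8

Flow: 63 L/min ÷ 60 = 1.05 L/s.
R = (PIP − Pplat)/V̇ = (43 − 31) / 1.05 = 12.0/1.05 = 11.429 cmH2O·s/L.
C = Vt/(Pplat − PEEP) = 375.0 / (31 − 12) = 375.0/19.0 = 19.737 mL/cmH2O.
τ = R × C = 11.429 × 0.01974 L/cmH2O = 0.2256 s.
Fraction remaining = e^(−Te/τ) = e^(−0.31/0.2256) = 0.2531; trapped volume = 375.0 × 0.2531 = 94.913 mL.
Additional alveolar pressure from trapping ≈ V_trapped / C = 94.913 / 19.737 = 4.809 cmH2O.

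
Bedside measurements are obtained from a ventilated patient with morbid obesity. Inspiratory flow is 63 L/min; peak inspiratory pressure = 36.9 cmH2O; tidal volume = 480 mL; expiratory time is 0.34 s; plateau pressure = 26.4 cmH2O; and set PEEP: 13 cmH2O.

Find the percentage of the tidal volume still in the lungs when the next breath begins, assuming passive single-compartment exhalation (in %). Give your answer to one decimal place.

Flow: 63 L/min ÷ 60 = 1.05 L/s.
R = (PIP − Pplat)/V̇ = (36.9 − 26.4) / 1.05 = 10.5/1.05 = 10.0 cmH2O·s/L.
C = Vt/(Pplat − PEEP) = 480.0 / (26.4 − 13) = 480.0/13.4 = 35.821 mL/cmH2O.
τ = R × C = 10.0 × 0.03582 L/cmH2O = 0.3582 s.
Fraction remaining at end-expiration = e^(−Te/τ) = e^(−0.34/0.3582) = 0.3871 → 38.71%.

38.7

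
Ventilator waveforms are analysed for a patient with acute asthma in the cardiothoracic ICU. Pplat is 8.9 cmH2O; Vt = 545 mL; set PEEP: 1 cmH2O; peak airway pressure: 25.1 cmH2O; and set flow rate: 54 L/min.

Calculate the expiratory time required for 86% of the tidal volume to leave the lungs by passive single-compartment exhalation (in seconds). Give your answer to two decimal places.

2.44

Flow: 54 L/min ÷ 60 = 0.9 L/s.
R = (PIP − Pplat)/V̇ = (25.1 − 8.9) / 0.9 = 16.2/0.9 = 18.0 cmH2O·s/L.
C = Vt/(Pplat − PEEP) = 545.0 / (8.9 − 1) = 545.0/7.9 = 68.987 mL/cmH2O.
τ = R × C = 18.0 × 0.06899 L/cmH2O = 1.242 s.
t = −τ·ln(1 − 0.86) = −1.242·ln(0.14) = 2.442 s.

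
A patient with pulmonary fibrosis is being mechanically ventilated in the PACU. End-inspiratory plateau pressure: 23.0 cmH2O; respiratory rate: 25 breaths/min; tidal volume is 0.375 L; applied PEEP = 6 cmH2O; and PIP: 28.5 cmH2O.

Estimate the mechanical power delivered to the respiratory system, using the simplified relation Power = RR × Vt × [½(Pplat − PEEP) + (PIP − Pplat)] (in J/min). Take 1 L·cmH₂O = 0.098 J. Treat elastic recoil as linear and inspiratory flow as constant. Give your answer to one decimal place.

12.9

Per-breath work = Vt × [½(Pplat−PEEP) + (PIP−Pplat)] = 0.375 × [0.5×17.0 + 5.5] = 0.375 × 14.0 = 5.25 L·cmH2O.
Power = 25 × 5.25 = 131.25 L·cmH2O/min.
× 0.098 J/(L·cmH2O) → 12.863 J/min.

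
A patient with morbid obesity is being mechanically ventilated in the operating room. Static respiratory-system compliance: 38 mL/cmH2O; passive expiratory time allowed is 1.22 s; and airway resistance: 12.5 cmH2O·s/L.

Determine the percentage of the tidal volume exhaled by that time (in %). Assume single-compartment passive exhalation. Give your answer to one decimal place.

τ = R × C = 12.5 × 38 mL/cmH2O = 12.5 × 0.038 L/cmH2O = 0.475 s.
Passive exhalation: V(t)/V₀ = e^(−t/τ) = e^(−1.22/0.475) = 0.07666.
Fraction exhaled = 1 − 0.07666 = 0.9233 → 92.33%.

92.3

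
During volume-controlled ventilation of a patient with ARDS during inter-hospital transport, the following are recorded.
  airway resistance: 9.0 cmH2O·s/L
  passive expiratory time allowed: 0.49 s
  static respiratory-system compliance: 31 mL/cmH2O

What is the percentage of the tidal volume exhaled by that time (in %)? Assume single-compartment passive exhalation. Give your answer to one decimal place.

82.7

τ = R × C = 9.0 × 31 mL/cmH2O = 9.0 × 0.031 L/cmH2O = 0.279 s.
Passive exhalation: V(t)/V₀ = e^(−t/τ) = e^(−0.49/0.279) = 0.1727.
Fraction exhaled = 1 − 0.1727 = 0.8273 → 82.73%.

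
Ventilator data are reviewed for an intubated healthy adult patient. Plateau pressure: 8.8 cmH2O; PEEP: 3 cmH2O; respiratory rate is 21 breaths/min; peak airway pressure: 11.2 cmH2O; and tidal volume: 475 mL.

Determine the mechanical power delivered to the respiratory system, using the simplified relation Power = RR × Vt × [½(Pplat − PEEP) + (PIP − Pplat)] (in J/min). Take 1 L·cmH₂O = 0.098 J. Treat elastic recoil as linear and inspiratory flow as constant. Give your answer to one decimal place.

Per-breath work = Vt × [½(Pplat−PEEP) + (PIP−Pplat)] = 0.475 × [0.5×5.8 + 2.4] = 0.475 × 5.3 = 2.518 L·cmH2O.
Power = 21 × 2.518 = 52.878 L·cmH2O/min.
× 0.098 J/(L·cmH2O) → 5.182 J/min.

5.2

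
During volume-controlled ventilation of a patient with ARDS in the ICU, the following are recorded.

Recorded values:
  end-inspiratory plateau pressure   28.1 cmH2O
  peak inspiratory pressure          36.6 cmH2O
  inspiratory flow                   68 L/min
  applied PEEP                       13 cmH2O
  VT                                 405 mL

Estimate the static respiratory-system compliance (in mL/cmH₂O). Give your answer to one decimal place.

Cstat = Vt / (Pplat − PEEP) = 405 / (28.1 − 13) = 405 / 15.1 = 26.821 mL/cmH2O.

26.8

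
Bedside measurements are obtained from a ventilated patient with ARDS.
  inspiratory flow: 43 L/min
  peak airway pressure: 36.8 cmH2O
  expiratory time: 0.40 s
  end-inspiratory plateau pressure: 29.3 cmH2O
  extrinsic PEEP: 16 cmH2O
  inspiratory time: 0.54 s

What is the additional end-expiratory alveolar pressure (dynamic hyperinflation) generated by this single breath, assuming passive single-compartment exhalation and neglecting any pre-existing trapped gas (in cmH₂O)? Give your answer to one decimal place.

3.6

Flow: 43 L/min ÷ 60 = 0.7167 L/s.
Vt = flow × Ti = 0.7167 L/s × 0.54 s × 1000 mL/L = 387.02 mL.
R = (PIP − Pplat)/V̇ = (36.8 − 29.3) / 0.7167 = 7.5/0.7167 = 10.465 cmH2O·s/L.
C = Vt/(Pplat − PEEP) = 387.02 / (29.3 − 16) = 387.02/13.3 = 29.099 mL/cmH2O.
τ = R × C = 10.465 × 0.0291 L/cmH2O = 0.3045 s.
Fraction remaining = e^(−Te/τ) = e^(−0.40/0.3045) = 0.2688; trapped volume = 387.02 × 0.2688 = 104.03 mL.
Additional alveolar pressure from trapping ≈ V_trapped / C = 104.03 / 29.099 = 3.575 cmH2O.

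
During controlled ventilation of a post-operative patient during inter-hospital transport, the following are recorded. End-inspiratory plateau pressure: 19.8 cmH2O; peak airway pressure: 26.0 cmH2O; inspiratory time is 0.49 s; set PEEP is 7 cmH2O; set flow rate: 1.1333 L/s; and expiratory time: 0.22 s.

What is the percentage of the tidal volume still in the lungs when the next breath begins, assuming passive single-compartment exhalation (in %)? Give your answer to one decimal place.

Vt = flow × Ti = 1.1333 L/s × 0.49 s × 1000 mL/L = 555.32 mL.
R = (PIP − Pplat)/V̇ = (26.0 − 19.8) / 1.1333 = 6.2/1.1333 = 5.471 cmH2O·s/L.
C = Vt/(Pplat − PEEP) = 555.32 / (19.8 − 7) = 555.32/12.8 = 43.384 mL/cmH2O.
τ = R × C = 5.471 × 0.04338 L/cmH2O = 0.2373 s.
Fraction remaining at end-expiration = e^(−Te/τ) = e^(−0.22/0.2373) = 0.3957 → 39.57%.

39.6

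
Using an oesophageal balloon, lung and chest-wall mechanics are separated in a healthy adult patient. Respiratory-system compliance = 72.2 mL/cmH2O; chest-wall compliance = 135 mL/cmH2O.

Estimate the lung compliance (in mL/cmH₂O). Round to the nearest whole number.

155

1/CL = 1/Crs − 1/Ccw.
1/CL = 1/72.2 − 1/135 = 0.006443.
CL = 155.21 mL/cmH2O.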